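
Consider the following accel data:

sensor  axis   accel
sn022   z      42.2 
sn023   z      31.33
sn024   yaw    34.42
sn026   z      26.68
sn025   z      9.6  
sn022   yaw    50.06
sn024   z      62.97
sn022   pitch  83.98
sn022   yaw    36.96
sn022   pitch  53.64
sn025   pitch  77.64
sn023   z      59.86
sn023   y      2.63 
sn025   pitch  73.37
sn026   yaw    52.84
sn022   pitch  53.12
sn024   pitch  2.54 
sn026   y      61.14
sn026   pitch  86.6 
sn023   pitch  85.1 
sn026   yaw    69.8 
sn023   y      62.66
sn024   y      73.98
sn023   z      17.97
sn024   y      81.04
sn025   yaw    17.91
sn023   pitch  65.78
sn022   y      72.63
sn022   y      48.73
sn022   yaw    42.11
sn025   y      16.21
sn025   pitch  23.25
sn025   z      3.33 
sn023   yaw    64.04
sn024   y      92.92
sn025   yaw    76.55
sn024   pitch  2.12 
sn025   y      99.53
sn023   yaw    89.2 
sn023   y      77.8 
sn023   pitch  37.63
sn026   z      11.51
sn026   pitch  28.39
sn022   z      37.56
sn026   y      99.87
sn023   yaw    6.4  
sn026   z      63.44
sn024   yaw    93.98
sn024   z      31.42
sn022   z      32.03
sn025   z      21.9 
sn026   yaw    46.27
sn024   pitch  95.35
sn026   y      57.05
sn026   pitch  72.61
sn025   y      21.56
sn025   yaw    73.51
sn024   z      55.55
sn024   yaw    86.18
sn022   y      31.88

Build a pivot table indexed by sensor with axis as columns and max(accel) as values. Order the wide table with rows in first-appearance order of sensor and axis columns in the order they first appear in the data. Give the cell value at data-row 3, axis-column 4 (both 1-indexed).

92.92

With rows in first-appearance order of sensor, row 3 is sensor=sn024. axis columns in first-appearance order: z, yaw, pitch, y; column 4 is y.
Long rows with sensor=sn024, axis=y: max(73.98, 81.04, 92.92) = 92.92.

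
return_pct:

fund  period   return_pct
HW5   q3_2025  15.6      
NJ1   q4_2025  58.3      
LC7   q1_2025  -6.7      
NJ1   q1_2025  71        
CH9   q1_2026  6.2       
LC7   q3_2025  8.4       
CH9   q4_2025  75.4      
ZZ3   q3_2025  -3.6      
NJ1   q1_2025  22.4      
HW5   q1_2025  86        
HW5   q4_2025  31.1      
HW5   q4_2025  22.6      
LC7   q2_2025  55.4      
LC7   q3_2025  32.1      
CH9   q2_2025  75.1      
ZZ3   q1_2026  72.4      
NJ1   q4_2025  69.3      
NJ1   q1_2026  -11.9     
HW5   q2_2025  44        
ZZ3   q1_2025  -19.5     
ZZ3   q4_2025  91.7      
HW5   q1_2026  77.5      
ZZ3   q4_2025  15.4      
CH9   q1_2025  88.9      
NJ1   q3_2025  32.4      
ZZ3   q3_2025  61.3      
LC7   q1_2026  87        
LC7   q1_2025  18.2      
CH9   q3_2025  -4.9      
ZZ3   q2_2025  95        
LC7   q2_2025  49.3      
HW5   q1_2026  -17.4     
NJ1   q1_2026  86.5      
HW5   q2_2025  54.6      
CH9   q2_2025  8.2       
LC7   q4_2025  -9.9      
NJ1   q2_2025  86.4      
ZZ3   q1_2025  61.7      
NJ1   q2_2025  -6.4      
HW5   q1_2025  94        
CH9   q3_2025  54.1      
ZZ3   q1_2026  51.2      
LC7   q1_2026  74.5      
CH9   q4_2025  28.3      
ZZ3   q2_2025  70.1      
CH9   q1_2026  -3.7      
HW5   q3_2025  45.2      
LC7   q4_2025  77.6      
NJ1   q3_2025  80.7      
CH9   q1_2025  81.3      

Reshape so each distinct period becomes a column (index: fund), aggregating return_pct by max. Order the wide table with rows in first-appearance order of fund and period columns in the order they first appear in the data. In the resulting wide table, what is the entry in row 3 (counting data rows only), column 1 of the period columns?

32.1

With rows in first-appearance order of fund, row 3 is fund=LC7. period columns in first-appearance order: q3_2025, q4_2025, q1_2025, q1_2026, q2_2025; column 1 is q3_2025.
Long rows with fund=LC7, period=q3_2025: max(8.4, 32.1) = 32.1.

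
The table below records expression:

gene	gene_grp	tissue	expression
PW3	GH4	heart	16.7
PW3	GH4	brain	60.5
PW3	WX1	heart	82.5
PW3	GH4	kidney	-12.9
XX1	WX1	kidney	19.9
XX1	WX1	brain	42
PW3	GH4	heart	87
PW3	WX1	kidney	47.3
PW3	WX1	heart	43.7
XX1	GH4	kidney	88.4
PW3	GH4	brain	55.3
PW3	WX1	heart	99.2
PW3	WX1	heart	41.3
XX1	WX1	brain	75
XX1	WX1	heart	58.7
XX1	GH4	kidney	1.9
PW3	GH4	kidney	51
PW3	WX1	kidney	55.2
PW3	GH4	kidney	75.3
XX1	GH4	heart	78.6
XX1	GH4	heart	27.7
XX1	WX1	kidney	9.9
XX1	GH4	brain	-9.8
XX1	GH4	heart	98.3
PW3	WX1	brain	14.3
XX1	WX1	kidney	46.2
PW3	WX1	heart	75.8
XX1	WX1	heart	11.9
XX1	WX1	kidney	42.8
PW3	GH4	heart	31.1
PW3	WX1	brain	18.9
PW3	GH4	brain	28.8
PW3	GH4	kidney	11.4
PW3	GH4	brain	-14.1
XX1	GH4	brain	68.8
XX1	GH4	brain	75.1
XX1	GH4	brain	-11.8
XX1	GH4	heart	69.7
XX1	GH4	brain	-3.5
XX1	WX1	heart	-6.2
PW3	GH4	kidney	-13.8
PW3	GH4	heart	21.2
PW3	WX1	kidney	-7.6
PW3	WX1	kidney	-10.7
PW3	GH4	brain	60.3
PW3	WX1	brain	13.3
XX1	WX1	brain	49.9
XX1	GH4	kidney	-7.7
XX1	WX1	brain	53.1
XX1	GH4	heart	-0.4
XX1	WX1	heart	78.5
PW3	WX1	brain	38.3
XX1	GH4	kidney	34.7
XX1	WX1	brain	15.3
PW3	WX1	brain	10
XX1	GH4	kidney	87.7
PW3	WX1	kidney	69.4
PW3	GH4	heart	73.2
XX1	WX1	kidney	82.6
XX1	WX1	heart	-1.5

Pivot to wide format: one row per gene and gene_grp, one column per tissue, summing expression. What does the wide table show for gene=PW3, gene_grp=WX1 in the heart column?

342.5

Rows with gene=PW3, gene_grp=WX1 and tissue=heart: expression values are 82.5, 43.7, 99.2, 41.3, 75.8.
82.5 + 43.7 + 99.2 + 41.3 + 75.8 = 342.5.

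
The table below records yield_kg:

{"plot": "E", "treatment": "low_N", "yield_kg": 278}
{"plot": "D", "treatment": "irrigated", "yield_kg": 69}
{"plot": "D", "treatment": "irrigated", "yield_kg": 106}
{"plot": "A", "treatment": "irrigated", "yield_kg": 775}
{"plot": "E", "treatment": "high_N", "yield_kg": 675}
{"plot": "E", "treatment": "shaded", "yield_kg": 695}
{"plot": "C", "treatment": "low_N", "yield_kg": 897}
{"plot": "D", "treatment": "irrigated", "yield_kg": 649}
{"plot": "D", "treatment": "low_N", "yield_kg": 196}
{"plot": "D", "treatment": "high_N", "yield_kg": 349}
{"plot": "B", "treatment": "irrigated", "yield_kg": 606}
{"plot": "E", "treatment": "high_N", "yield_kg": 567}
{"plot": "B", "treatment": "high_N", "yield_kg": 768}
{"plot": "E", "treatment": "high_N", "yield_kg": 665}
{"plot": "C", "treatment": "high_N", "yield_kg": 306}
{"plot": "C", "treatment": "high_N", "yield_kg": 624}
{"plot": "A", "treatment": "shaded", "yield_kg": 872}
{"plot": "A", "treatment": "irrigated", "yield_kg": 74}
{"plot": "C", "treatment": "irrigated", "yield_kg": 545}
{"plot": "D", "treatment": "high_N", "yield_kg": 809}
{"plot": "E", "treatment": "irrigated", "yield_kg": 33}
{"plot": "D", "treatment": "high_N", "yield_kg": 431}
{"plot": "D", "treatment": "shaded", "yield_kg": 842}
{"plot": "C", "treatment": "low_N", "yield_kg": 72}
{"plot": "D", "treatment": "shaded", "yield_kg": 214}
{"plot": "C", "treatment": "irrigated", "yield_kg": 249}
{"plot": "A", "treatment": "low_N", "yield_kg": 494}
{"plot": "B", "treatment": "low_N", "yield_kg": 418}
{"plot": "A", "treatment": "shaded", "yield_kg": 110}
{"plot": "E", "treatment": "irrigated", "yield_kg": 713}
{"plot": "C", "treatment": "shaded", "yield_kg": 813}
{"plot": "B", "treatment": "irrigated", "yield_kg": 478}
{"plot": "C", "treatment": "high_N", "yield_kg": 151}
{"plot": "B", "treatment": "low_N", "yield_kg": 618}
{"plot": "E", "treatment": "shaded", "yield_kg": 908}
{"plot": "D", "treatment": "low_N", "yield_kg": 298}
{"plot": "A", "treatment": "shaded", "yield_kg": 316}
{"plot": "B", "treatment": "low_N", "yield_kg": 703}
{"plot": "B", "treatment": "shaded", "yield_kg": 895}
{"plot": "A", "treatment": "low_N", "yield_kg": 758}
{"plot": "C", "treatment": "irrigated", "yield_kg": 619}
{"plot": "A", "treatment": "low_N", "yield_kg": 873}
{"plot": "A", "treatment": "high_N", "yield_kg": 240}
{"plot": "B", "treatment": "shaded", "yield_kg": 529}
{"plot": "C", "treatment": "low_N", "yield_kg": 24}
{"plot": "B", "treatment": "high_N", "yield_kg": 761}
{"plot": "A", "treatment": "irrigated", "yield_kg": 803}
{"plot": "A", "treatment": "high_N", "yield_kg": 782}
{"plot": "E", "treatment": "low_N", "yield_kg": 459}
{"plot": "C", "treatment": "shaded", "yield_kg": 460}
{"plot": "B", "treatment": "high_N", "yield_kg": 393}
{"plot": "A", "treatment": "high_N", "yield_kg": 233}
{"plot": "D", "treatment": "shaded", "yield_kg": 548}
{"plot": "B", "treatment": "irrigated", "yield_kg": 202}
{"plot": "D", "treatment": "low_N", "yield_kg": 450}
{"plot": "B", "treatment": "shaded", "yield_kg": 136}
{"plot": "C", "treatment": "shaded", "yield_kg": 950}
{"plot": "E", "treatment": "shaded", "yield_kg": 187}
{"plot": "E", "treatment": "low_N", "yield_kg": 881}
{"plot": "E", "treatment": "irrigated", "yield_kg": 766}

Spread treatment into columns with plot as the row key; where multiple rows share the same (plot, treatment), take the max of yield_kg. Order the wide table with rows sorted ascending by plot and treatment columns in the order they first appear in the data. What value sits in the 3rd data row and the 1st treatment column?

897

With rows sorted ascending by plot, row 3 is plot=C. treatment columns in first-appearance order: low_N, irrigated, high_N, shaded; column 1 is low_N.
Long rows with plot=C, treatment=low_N: max(897, 72, 24) = 897.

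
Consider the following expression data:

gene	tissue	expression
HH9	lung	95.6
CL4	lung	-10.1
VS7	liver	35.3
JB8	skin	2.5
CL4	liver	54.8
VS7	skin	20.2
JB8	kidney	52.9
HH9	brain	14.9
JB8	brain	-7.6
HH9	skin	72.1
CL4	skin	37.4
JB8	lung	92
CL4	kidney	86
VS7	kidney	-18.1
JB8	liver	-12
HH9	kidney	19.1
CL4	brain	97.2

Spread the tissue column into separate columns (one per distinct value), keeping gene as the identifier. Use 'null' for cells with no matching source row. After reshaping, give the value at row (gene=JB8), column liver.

-12

The long row with gene=JB8, tissue=liver has expression=-12.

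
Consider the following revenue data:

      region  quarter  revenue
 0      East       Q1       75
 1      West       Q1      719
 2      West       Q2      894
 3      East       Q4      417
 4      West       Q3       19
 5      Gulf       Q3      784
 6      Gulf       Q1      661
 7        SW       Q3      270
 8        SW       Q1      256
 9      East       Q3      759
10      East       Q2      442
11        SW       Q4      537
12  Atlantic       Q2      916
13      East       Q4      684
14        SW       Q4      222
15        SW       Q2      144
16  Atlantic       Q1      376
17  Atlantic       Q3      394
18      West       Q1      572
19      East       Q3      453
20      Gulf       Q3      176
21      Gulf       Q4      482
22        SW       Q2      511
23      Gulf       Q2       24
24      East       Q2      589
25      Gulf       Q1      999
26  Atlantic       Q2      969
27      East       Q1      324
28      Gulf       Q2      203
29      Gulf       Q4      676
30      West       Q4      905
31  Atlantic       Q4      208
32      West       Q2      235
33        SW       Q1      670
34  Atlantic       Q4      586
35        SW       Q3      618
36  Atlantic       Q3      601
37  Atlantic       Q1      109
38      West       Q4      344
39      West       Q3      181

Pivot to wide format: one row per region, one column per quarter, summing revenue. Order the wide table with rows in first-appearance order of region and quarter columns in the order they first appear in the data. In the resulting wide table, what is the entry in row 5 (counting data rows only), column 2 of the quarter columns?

With rows in first-appearance order of region, row 5 is region=Atlantic. quarter columns in first-appearance order: Q1, Q2, Q4, Q3; column 2 is Q2.
Long rows with region=Atlantic, quarter=Q2: 916 + 969 = 1885.

1885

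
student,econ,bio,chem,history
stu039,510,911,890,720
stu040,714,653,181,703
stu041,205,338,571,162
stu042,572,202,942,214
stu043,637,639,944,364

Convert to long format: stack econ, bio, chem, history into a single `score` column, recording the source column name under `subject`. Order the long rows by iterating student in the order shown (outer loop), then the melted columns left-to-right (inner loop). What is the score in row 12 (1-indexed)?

20 rows total (5 × 4). Row 12: index ⌊(12-1)/4⌋ = 2 into student → stu041; (12-1) mod 4 = 3 into the melted columns → history.
So row 12 is (stu041, history, 162); score = 162.

162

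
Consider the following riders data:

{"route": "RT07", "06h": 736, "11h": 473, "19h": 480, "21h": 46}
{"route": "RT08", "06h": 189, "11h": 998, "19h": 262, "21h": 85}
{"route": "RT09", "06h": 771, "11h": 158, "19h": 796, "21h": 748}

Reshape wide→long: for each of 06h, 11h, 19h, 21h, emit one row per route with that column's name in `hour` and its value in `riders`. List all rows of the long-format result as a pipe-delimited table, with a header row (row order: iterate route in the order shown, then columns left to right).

Each (route, column) pair becomes one row: 3 × 4 = 12 rows.
For example, (RT07, 06h) → riders=736.

| route | hour | riders |
| RT07 | 06h | 736 |
| RT07 | 11h | 473 |
| RT07 | 19h | 480 |
| RT07 | 21h | 46 |
| RT08 | 06h | 189 |
| RT08 | 11h | 998 |
| RT08 | 19h | 262 |
| RT08 | 21h | 85 |
| RT09 | 06h | 771 |
| RT09 | 11h | 158 |
| RT09 | 19h | 796 |
| RT09 | 21h | 748 |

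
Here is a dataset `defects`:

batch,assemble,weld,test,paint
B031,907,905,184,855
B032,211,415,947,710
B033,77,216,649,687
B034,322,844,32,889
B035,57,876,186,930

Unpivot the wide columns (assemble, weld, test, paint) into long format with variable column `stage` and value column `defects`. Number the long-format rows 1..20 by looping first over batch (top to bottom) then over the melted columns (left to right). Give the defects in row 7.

20 rows total (5 × 4). Row 7: index ⌊(7-1)/4⌋ = 1 into batch → B032; (7-1) mod 4 = 2 into the melted columns → test.
So row 7 is (B032, test, 947); defects = 947.

947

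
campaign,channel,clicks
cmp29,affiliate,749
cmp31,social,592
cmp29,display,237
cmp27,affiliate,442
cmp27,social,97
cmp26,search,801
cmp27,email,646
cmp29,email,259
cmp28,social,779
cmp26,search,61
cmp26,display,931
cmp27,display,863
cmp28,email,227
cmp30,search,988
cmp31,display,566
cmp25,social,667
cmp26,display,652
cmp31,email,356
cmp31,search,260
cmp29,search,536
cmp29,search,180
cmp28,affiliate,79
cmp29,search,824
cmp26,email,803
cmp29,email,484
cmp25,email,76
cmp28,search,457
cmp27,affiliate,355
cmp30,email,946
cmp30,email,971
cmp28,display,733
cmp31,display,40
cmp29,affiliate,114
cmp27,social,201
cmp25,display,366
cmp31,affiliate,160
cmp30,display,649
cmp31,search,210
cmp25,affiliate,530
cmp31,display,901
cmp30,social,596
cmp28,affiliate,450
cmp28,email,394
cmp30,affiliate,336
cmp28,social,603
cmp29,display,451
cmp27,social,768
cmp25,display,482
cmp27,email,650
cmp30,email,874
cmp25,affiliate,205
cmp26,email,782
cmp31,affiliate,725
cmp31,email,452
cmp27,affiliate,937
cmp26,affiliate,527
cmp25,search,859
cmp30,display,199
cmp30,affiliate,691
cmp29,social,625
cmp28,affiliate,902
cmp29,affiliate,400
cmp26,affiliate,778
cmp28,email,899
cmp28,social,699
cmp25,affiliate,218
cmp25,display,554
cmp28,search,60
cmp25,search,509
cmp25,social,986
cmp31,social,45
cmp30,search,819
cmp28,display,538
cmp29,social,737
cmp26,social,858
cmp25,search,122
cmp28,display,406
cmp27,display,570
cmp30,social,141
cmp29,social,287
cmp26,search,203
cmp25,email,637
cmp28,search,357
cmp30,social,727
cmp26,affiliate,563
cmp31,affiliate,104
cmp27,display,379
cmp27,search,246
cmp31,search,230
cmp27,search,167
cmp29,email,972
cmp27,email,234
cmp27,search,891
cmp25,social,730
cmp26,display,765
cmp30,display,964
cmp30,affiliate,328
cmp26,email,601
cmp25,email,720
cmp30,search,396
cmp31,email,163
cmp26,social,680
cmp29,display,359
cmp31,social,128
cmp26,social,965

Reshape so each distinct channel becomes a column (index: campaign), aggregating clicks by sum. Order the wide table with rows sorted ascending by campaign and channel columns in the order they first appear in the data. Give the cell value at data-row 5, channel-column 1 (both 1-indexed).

1263

With rows sorted ascending by campaign, row 5 is campaign=cmp29. channel columns in first-appearance order: affiliate, social, display, search, email; column 1 is affiliate.
Long rows with campaign=cmp29, channel=affiliate: 749 + 114 + 400 = 1263.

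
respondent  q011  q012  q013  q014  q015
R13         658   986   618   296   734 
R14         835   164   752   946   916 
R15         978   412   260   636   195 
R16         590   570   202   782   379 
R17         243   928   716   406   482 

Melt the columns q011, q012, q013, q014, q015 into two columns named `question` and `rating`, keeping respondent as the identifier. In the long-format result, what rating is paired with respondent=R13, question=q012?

986

Unpivoting turns each (respondent, wide-column) pair into one long row.
The wide cell at row R13, column q012 holds 986, so the long row (R13, q012) has rating=986.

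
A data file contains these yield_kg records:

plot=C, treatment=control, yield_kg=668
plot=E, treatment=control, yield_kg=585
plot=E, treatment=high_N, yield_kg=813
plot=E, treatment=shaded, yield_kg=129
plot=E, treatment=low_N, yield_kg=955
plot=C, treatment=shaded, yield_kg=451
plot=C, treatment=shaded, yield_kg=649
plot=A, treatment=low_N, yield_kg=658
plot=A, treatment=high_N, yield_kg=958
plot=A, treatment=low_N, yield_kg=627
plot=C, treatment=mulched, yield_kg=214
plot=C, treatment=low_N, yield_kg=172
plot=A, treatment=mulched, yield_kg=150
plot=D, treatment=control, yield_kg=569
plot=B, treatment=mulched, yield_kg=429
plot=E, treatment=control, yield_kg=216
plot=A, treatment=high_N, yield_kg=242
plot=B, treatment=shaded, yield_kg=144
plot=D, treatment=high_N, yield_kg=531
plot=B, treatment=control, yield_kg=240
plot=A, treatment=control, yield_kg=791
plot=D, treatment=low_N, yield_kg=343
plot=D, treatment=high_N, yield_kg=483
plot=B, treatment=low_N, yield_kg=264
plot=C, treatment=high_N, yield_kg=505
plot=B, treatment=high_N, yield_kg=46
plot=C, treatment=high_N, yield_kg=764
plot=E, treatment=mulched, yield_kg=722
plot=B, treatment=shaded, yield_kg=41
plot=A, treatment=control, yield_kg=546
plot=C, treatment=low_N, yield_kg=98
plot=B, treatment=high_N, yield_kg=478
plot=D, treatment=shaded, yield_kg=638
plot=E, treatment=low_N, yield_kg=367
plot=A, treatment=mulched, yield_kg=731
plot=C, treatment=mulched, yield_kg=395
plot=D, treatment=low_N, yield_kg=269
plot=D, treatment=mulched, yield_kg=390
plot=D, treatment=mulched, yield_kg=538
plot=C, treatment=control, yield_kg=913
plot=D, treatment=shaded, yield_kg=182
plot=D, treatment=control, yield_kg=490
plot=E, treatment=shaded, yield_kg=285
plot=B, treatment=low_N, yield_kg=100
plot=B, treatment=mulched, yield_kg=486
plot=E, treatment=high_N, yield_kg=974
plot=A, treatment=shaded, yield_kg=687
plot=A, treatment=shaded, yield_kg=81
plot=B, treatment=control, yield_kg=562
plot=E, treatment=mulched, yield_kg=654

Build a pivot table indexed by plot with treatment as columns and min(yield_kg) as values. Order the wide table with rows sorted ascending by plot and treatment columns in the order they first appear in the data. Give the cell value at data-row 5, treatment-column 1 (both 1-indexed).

With rows sorted ascending by plot, row 5 is plot=E. treatment columns in first-appearance order: control, high_N, shaded, low_N, mulched; column 1 is control.
Long rows with plot=E, treatment=control: min(585, 216) = 216.

216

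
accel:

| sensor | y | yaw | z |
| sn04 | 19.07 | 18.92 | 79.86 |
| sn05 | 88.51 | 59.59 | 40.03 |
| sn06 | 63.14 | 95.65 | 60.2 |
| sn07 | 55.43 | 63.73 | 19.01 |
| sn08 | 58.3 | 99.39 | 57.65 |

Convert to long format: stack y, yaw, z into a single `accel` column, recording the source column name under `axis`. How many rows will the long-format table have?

15

5 sensor values × 3 melted columns = 15 rows.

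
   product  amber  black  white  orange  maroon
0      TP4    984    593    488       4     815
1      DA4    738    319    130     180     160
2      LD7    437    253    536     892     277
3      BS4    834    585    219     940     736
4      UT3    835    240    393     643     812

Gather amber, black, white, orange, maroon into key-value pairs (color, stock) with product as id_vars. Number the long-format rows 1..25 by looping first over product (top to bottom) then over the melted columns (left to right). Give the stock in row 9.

25 rows total (5 × 5). Row 9: index ⌊(9-1)/5⌋ = 1 into product → DA4; (9-1) mod 5 = 3 into the melted columns → orange.
So row 9 is (DA4, orange, 180); stock = 180.

180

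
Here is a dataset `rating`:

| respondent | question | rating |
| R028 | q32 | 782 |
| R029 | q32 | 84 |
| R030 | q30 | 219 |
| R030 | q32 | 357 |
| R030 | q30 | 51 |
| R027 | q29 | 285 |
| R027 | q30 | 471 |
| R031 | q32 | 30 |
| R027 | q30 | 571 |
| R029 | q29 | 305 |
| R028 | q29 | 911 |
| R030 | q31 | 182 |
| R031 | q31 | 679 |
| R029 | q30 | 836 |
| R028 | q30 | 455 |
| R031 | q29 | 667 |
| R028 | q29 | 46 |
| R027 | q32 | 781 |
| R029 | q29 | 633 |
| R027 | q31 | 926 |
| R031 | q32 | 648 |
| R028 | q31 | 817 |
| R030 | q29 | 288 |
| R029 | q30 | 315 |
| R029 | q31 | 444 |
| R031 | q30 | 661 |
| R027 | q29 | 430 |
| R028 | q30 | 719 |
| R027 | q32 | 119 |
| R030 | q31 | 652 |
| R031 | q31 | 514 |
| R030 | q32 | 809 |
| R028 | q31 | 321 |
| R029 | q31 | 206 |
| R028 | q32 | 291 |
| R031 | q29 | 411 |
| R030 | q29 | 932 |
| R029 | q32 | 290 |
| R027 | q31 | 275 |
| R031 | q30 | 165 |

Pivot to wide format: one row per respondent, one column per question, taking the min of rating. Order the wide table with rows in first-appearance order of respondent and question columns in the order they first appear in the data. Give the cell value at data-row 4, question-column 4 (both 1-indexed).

275

With rows in first-appearance order of respondent, row 4 is respondent=R027. question columns in first-appearance order: q32, q30, q29, q31; column 4 is q31.
Long rows with respondent=R027, question=q31: min(926, 275) = 275.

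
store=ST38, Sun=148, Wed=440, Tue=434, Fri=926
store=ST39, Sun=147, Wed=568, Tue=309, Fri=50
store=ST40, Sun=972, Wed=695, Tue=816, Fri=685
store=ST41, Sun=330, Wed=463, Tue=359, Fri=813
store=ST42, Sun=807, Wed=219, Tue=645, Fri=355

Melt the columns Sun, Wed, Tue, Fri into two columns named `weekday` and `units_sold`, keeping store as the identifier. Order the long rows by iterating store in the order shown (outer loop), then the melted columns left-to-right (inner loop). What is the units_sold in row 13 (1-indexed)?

330

20 rows total (5 × 4). Row 13: index ⌊(13-1)/4⌋ = 3 into store → ST41; (13-1) mod 4 = 0 into the melted columns → Sun.
So row 13 is (ST41, Sun, 330); units_sold = 330.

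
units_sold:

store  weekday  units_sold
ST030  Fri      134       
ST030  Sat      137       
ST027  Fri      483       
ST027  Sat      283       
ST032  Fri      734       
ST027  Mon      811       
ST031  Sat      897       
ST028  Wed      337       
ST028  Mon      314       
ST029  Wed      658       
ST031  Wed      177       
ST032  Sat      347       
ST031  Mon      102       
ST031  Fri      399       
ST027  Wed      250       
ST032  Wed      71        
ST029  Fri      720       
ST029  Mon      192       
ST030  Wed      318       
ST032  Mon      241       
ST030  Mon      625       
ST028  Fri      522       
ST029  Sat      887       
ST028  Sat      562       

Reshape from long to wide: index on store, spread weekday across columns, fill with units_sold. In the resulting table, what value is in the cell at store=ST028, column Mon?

Wide layout: rows indexed by store, columns are the 4 distinct weekday values (Fri, Sat, Mon, Wed).
Cell (store=ST028, weekday=Mon) draws from the long row where store=ST028 and weekday=Mon, which has units_sold=314.

314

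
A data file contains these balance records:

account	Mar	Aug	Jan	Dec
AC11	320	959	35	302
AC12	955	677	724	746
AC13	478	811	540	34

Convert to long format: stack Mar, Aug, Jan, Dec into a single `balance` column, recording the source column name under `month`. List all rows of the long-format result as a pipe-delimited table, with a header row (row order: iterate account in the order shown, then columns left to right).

| account | month | balance |
| AC11 | Mar | 320 |
| AC11 | Aug | 959 |
| AC11 | Jan | 35 |
| AC11 | Dec | 302 |
| AC12 | Mar | 955 |
| AC12 | Aug | 677 |
| AC12 | Jan | 724 |
| AC12 | Dec | 746 |
| AC13 | Mar | 478 |
| AC13 | Aug | 811 |
| AC13 | Jan | 540 |
| AC13 | Dec | 34 |

Each (account, column) pair becomes one row: 3 × 4 = 12 rows.
For example, (AC11, Mar) → balance=320.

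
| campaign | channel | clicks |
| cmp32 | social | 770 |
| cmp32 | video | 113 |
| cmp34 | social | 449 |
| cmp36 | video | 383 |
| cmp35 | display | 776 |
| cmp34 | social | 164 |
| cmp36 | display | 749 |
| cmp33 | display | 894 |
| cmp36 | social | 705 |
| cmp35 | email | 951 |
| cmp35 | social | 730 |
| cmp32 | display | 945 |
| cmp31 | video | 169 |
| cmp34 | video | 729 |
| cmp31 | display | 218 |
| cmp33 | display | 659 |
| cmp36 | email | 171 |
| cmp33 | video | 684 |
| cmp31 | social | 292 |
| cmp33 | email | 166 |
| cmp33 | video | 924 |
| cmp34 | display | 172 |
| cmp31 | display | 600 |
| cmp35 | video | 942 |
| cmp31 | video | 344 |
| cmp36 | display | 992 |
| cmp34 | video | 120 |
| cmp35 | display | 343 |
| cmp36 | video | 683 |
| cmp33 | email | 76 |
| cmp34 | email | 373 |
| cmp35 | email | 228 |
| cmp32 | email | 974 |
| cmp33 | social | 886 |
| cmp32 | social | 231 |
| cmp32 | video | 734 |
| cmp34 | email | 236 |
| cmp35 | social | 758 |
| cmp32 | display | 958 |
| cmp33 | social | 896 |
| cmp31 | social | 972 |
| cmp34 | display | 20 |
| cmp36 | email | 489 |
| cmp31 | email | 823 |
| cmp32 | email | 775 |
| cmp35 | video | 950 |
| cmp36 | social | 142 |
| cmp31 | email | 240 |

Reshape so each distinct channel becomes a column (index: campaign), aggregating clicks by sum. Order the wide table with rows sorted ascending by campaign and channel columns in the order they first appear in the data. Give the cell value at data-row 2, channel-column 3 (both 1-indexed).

1903

With rows sorted ascending by campaign, row 2 is campaign=cmp32. channel columns in first-appearance order: social, video, display, email; column 3 is display.
Long rows with campaign=cmp32, channel=display: 945 + 958 = 1903.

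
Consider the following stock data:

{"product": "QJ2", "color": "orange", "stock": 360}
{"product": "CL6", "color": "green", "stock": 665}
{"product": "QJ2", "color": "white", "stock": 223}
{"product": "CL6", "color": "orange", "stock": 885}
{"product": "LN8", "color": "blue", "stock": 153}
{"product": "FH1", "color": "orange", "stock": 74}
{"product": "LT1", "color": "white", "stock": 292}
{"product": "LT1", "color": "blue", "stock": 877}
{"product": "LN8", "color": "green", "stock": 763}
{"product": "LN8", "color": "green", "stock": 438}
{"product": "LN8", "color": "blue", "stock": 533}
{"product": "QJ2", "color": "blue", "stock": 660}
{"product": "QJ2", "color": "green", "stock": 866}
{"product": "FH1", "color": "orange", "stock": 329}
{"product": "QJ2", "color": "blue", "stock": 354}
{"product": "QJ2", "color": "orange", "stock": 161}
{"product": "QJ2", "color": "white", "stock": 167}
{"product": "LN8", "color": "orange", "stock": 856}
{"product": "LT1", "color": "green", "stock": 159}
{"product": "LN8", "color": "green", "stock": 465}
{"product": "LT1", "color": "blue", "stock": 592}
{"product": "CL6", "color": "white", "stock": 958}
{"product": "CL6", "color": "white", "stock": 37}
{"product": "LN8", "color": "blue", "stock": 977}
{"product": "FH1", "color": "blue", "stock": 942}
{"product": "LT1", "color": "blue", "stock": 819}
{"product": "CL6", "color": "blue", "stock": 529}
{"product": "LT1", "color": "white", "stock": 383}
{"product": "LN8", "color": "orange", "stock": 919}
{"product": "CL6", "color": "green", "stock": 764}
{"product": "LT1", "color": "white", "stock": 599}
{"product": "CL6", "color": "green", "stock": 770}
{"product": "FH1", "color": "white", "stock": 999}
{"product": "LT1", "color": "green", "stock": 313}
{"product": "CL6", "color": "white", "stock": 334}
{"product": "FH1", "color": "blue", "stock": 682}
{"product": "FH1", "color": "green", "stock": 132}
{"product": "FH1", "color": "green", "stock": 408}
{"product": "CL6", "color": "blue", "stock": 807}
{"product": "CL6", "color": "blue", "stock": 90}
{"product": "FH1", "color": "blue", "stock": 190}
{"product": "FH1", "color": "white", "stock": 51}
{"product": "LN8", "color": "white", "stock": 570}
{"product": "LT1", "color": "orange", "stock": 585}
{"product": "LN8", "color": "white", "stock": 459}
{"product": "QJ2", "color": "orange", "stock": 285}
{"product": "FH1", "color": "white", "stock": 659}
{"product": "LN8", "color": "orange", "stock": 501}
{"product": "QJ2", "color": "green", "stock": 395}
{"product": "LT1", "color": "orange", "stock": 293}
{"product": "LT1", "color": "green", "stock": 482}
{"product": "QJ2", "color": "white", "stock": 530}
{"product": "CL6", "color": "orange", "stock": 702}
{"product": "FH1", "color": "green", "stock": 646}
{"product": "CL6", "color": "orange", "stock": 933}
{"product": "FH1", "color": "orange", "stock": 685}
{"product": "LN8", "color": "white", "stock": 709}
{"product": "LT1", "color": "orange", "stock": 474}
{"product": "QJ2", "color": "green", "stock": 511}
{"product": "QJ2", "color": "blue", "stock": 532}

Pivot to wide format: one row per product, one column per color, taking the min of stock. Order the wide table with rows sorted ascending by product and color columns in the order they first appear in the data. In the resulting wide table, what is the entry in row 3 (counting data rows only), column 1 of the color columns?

With rows sorted ascending by product, row 3 is product=LN8. color columns in first-appearance order: orange, green, white, blue; column 1 is orange.
Long rows with product=LN8, color=orange: min(856, 919, 501) = 501.

501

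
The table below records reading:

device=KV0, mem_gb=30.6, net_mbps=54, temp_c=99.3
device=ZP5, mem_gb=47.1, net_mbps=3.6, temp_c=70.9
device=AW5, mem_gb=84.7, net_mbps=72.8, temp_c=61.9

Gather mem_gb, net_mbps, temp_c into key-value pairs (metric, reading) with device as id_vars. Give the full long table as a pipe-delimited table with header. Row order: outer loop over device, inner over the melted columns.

Each (device, column) pair becomes one row: 3 × 3 = 9 rows.
For example, (KV0, mem_gb) → reading=30.6.

| device | metric | reading |
| KV0 | mem_gb | 30.6 |
| KV0 | net_mbps | 54 |
| KV0 | temp_c | 99.3 |
| ZP5 | mem_gb | 47.1 |
| ZP5 | net_mbps | 3.6 |
| ZP5 | temp_c | 70.9 |
| AW5 | mem_gb | 84.7 |
| AW5 | net_mbps | 72.8 |
| AW5 | temp_c | 61.9 |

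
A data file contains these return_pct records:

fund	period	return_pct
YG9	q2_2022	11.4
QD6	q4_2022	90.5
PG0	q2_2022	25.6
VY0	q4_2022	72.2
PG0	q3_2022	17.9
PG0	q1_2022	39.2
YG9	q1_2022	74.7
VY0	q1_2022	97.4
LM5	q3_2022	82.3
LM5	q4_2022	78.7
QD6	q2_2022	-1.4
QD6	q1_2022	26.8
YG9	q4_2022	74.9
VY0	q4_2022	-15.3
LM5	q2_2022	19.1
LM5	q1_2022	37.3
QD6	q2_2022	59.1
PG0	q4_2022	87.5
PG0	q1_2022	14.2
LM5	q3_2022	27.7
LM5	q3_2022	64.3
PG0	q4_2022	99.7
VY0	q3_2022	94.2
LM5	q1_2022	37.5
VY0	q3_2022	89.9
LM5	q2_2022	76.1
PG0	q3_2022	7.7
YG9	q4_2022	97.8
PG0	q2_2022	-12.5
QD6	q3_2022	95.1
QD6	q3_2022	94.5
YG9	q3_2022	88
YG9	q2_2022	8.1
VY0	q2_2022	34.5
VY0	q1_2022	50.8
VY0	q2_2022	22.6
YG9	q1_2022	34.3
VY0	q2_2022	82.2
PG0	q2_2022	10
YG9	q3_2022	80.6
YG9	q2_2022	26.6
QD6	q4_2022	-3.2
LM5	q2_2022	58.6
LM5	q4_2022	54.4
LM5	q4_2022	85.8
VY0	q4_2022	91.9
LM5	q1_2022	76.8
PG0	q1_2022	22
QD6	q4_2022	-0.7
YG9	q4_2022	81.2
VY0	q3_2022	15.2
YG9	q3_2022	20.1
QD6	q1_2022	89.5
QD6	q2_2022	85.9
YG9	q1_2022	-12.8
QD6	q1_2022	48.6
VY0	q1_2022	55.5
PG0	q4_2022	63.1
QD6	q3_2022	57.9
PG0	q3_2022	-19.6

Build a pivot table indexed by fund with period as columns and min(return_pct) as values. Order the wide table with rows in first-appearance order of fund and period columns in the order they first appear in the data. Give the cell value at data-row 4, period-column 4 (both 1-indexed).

With rows in first-appearance order of fund, row 4 is fund=VY0. period columns in first-appearance order: q2_2022, q4_2022, q3_2022, q1_2022; column 4 is q1_2022.
Long rows with fund=VY0, period=q1_2022: min(97.4, 50.8, 55.5) = 50.8.

50.8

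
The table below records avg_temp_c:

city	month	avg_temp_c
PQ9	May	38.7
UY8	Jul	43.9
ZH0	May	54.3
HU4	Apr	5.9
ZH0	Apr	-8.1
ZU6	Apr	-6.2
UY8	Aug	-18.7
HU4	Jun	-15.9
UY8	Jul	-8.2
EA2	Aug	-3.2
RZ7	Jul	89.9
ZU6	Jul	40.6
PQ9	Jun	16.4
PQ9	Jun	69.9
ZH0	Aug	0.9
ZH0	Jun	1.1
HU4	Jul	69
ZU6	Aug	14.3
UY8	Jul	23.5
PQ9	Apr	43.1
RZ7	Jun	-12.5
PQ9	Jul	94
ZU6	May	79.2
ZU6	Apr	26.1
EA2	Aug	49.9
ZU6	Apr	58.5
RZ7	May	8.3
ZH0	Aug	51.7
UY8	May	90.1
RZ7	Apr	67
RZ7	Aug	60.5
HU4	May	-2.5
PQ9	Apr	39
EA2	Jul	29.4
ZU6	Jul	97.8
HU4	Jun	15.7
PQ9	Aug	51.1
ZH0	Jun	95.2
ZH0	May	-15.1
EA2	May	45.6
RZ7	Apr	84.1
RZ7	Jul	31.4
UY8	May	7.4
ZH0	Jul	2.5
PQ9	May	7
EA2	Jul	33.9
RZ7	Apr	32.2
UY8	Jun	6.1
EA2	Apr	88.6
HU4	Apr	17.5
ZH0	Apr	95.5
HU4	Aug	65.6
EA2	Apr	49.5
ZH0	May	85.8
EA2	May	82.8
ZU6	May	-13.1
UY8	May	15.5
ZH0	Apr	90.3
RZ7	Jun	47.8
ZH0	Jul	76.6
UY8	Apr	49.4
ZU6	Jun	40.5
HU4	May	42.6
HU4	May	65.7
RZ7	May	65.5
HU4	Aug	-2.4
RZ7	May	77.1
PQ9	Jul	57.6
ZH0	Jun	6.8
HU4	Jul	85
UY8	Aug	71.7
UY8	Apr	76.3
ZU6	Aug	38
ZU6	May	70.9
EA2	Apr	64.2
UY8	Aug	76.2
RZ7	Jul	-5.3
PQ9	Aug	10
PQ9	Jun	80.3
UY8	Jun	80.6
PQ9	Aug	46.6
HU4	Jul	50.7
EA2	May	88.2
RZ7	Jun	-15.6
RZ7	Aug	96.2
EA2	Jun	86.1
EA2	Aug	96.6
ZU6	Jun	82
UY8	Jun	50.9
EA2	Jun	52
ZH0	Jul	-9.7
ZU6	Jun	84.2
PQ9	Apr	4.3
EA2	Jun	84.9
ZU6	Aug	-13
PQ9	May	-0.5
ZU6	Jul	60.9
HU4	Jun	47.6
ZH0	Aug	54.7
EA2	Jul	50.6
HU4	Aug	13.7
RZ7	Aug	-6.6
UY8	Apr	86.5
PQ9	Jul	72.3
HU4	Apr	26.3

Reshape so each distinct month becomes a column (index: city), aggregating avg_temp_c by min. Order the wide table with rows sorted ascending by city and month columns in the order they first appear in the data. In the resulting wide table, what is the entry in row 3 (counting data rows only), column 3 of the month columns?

With rows sorted ascending by city, row 3 is city=PQ9. month columns in first-appearance order: May, Jul, Apr, Aug, Jun; column 3 is Apr.
Long rows with city=PQ9, month=Apr: min(43.1, 39, 4.3) = 4.3.

4.3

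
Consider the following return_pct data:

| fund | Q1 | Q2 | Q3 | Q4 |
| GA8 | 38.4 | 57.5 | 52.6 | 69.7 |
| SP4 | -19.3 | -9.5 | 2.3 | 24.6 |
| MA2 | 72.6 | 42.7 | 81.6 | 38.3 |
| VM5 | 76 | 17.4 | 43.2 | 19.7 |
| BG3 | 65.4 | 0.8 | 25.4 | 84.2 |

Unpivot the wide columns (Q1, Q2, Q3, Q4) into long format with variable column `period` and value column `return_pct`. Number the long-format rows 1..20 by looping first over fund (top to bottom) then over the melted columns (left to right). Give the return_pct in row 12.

38.3

20 rows total (5 × 4). Row 12: index ⌊(12-1)/4⌋ = 2 into fund → MA2; (12-1) mod 4 = 3 into the melted columns → Q4.
So row 12 is (MA2, Q4, 38.3); return_pct = 38.3.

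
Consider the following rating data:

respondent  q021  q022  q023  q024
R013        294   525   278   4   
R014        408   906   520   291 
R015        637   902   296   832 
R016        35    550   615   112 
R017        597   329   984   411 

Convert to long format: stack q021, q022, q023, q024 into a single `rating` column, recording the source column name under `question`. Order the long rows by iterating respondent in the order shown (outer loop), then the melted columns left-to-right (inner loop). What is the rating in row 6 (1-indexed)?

906

20 rows total (5 × 4). Row 6: index ⌊(6-1)/4⌋ = 1 into respondent → R014; (6-1) mod 4 = 1 into the melted columns → q022.
So row 6 is (R014, q022, 906); rating = 906.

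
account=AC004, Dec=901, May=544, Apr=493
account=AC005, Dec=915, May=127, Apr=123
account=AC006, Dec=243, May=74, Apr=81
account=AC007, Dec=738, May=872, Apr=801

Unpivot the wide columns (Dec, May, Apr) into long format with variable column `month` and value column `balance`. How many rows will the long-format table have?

4 account values × 3 melted columns = 12 rows.

12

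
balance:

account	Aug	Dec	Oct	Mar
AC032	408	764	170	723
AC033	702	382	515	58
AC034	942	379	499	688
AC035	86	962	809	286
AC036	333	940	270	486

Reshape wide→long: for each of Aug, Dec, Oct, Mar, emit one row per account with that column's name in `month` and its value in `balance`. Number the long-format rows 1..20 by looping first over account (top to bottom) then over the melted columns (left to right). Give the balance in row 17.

333

20 rows total (5 × 4). Row 17: index ⌊(17-1)/4⌋ = 4 into account → AC036; (17-1) mod 4 = 0 into the melted columns → Aug.
So row 17 is (AC036, Aug, 333); balance = 333.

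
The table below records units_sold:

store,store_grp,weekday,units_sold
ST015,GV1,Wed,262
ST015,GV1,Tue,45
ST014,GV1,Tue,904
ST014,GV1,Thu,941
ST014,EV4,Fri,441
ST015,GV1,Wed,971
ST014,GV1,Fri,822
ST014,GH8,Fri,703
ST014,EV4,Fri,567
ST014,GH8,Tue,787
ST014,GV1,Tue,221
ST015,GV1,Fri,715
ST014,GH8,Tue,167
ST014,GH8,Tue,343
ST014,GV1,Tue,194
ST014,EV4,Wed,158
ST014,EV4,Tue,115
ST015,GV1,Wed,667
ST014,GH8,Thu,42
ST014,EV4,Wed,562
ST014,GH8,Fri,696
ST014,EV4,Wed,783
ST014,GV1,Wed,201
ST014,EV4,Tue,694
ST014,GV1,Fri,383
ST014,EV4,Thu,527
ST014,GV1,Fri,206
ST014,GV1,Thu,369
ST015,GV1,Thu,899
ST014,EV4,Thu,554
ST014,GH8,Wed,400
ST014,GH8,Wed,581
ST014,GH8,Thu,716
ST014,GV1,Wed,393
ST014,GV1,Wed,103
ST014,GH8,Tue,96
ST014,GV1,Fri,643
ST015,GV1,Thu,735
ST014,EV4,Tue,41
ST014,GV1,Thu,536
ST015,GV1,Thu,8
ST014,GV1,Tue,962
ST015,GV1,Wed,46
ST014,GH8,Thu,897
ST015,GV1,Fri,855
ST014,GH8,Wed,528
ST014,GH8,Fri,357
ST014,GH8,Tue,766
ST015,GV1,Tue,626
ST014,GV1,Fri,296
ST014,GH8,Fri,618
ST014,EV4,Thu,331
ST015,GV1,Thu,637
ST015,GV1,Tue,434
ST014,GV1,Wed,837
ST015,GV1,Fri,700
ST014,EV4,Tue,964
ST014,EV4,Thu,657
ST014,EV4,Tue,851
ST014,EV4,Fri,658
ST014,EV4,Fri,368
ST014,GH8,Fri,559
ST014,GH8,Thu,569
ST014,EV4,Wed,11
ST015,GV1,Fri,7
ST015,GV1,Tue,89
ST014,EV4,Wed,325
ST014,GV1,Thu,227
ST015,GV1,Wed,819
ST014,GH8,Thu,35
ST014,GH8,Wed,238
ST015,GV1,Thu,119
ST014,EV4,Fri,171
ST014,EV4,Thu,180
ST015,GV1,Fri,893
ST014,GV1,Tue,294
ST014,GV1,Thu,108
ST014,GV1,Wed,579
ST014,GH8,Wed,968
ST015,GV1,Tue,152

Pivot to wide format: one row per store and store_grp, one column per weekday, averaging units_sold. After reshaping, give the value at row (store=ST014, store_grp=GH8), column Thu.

451.80

Rows with store=ST014, store_grp=GH8 and weekday=Thu: units_sold values are 42, 716, 897, 569, 35.
(42 + 716 + 897 + 569 + 35) / 5 = 451.80.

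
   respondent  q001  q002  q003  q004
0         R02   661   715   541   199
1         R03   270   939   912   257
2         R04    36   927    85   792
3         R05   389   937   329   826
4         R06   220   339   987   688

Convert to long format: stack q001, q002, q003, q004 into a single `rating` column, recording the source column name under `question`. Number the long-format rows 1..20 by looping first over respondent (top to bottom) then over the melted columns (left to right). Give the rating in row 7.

20 rows total (5 × 4). Row 7: index ⌊(7-1)/4⌋ = 1 into respondent → R03; (7-1) mod 4 = 2 into the melted columns → q003.
So row 7 is (R03, q003, 912); rating = 912.

912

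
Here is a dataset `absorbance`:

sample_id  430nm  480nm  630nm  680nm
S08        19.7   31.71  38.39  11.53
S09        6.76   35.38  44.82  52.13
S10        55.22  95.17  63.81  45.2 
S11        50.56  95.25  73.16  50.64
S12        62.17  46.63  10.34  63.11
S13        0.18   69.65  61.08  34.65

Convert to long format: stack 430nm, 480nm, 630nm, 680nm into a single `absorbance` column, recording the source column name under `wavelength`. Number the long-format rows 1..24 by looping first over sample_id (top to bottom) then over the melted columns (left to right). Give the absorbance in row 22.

69.65

24 rows total (6 × 4). Row 22: index ⌊(22-1)/4⌋ = 5 into sample_id → S13; (22-1) mod 4 = 1 into the melted columns → 480nm.
So row 22 is (S13, 480nm, 69.65); absorbance = 69.65.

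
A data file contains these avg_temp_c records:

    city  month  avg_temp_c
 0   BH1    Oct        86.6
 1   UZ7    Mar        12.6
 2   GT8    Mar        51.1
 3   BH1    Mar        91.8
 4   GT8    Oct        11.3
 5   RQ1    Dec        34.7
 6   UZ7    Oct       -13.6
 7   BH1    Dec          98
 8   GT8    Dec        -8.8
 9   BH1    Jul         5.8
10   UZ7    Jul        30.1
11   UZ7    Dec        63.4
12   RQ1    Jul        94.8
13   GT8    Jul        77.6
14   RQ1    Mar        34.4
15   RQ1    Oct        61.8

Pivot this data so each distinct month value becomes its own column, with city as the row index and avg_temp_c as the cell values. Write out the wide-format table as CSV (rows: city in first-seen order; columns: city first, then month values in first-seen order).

city,Oct,Mar,Dec,Jul
BH1,86.6,91.8,98,5.8
UZ7,-13.6,12.6,63.4,30.1
GT8,11.3,51.1,-8.8,77.6
RQ1,61.8,34.4,34.7,94.8

Columns: city plus the 4 distinct month values (Oct, Mar, Dec, Jul).
For example, row BH1 column Oct takes avg_temp_c=86.6 from the long row (BH1, Oct).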